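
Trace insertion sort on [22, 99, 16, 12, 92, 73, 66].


Initial: [22, 99, 16, 12, 92, 73, 66]
Insert 99: [22, 99, 16, 12, 92, 73, 66]
Insert 16: [16, 22, 99, 12, 92, 73, 66]
Insert 12: [12, 16, 22, 99, 92, 73, 66]
Insert 92: [12, 16, 22, 92, 99, 73, 66]
Insert 73: [12, 16, 22, 73, 92, 99, 66]
Insert 66: [12, 16, 22, 66, 73, 92, 99]

Sorted: [12, 16, 22, 66, 73, 92, 99]


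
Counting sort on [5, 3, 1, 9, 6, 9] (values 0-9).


Input: [5, 3, 1, 9, 6, 9]
Counts: [0, 1, 0, 1, 0, 1, 1, 0, 0, 2]

Sorted: [1, 3, 5, 6, 9, 9]


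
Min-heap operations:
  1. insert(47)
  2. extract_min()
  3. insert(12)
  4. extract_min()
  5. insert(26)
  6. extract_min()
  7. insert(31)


insert(47) -> [47]
extract_min()->47, []
insert(12) -> [12]
extract_min()->12, []
insert(26) -> [26]
extract_min()->26, []
insert(31) -> [31]

Final heap: [31]


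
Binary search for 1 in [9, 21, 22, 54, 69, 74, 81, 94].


Step 1: lo=0, hi=7, mid=3, val=54
Step 2: lo=0, hi=2, mid=1, val=21
Step 3: lo=0, hi=0, mid=0, val=9

Not found


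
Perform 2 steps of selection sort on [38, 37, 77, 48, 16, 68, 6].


Initial: [38, 37, 77, 48, 16, 68, 6]
Step 1: min=6 at 6
  Swap: [6, 37, 77, 48, 16, 68, 38]
Step 2: min=16 at 4
  Swap: [6, 16, 77, 48, 37, 68, 38]

After 2 steps: [6, 16, 77, 48, 37, 68, 38]


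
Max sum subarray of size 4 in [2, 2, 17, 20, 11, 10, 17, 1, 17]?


[0:4]: 41
[1:5]: 50
[2:6]: 58
[3:7]: 58
[4:8]: 39
[5:9]: 45

Max: 58 at [2:6]


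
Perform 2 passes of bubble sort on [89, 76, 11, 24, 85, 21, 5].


Initial: [89, 76, 11, 24, 85, 21, 5]
Pass 1: [76, 11, 24, 85, 21, 5, 89] (6 swaps)
Pass 2: [11, 24, 76, 21, 5, 85, 89] (4 swaps)

After 2 passes: [11, 24, 76, 21, 5, 85, 89]


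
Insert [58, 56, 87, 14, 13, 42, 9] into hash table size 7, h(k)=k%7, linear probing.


Insert 58: h=2 -> slot 2
Insert 56: h=0 -> slot 0
Insert 87: h=3 -> slot 3
Insert 14: h=0, 1 probes -> slot 1
Insert 13: h=6 -> slot 6
Insert 42: h=0, 4 probes -> slot 4
Insert 9: h=2, 3 probes -> slot 5

Table: [56, 14, 58, 87, 42, 9, 13]


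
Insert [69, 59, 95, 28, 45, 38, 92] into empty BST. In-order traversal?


Insert 69: root
Insert 59: L from 69
Insert 95: R from 69
Insert 28: L from 69 -> L from 59
Insert 45: L from 69 -> L from 59 -> R from 28
Insert 38: L from 69 -> L from 59 -> R from 28 -> L from 45
Insert 92: R from 69 -> L from 95

In-order: [28, 38, 45, 59, 69, 92, 95]


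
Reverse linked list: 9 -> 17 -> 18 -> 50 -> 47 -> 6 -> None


Step 1: curr=9, set curr.next=prev(None) | reversed so far: 9
Step 2: curr=17, set curr.next=prev(9) | reversed so far: 17 -> 9
Step 3: curr=18, set curr.next=prev(17) | reversed so far: 18 -> 17 -> 9
Step 4: curr=50, set curr.next=prev(18) | reversed so far: 50 -> 18 -> 17 -> 9
Step 5: curr=47, set curr.next=prev(50) | reversed so far: 47 -> 50 -> 18 -> 17 -> 9
Step 6: curr=6, set curr.next=prev(47) | reversed so far: 6 -> 47 -> 50 -> 18 -> 17 -> 9

6 -> 47 -> 50 -> 18 -> 17 -> 9 -> None


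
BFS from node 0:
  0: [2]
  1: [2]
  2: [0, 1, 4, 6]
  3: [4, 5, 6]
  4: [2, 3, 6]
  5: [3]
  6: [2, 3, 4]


Visit 0, enqueue [2]
Visit 2, enqueue [1, 4, 6]
Visit 1, enqueue []
Visit 4, enqueue [3]
Visit 6, enqueue []
Visit 3, enqueue [5]
Visit 5, enqueue []

BFS order: [0, 2, 1, 4, 6, 3, 5]


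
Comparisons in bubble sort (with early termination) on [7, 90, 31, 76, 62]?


Algorithm: bubble sort (with early termination)
Input: [7, 90, 31, 76, 62]
Sorted: [7, 31, 62, 76, 90]

9


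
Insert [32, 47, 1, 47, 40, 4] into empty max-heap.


Insert 32: [32]
Insert 47: [47, 32]
Insert 1: [47, 32, 1]
Insert 47: [47, 47, 1, 32]
Insert 40: [47, 47, 1, 32, 40]
Insert 4: [47, 47, 4, 32, 40, 1]

Final heap: [47, 47, 4, 32, 40, 1]


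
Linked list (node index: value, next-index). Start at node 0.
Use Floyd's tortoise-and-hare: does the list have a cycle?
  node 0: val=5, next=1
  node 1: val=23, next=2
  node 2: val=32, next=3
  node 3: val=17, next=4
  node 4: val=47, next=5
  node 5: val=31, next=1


Floyd's tortoise (slow, +1) and hare (fast, +2):
  init: slow=0, fast=0
  step 1: slow=1, fast=2
  step 2: slow=2, fast=4
  step 3: slow=3, fast=1
  step 4: slow=4, fast=3
  step 5: slow=5, fast=5
  slow == fast at node 5: cycle detected

Cycle: yes


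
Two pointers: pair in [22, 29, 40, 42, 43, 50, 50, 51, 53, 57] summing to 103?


lo=0(22)+hi=9(57)=79
lo=1(29)+hi=9(57)=86
lo=2(40)+hi=9(57)=97
lo=3(42)+hi=9(57)=99
lo=4(43)+hi=9(57)=100
lo=5(50)+hi=9(57)=107
lo=5(50)+hi=8(53)=103

Yes: 50+53=103


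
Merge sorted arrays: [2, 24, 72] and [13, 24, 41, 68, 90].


Take 2 from A
Take 13 from B
Take 24 from A
Take 24 from B
Take 41 from B
Take 68 from B
Take 72 from A

Merged: [2, 13, 24, 24, 41, 68, 72, 90]


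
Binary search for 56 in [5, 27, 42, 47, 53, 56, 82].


Step 1: lo=0, hi=6, mid=3, val=47
Step 2: lo=4, hi=6, mid=5, val=56

Found at index 5


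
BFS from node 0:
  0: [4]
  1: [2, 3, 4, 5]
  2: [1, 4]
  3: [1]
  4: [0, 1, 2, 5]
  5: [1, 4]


Visit 0, enqueue [4]
Visit 4, enqueue [1, 2, 5]
Visit 1, enqueue [3]
Visit 2, enqueue []
Visit 5, enqueue []
Visit 3, enqueue []

BFS order: [0, 4, 1, 2, 5, 3]


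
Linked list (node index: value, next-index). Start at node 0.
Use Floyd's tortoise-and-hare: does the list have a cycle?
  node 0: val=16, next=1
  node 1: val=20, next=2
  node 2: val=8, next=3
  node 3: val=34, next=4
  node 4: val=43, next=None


Floyd's tortoise (slow, +1) and hare (fast, +2):
  init: slow=0, fast=0
  step 1: slow=1, fast=2
  step 2: slow=2, fast=4
  step 3: fast -> None, no cycle

Cycle: no


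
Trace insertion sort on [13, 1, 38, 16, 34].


Initial: [13, 1, 38, 16, 34]
Insert 1: [1, 13, 38, 16, 34]
Insert 38: [1, 13, 38, 16, 34]
Insert 16: [1, 13, 16, 38, 34]
Insert 34: [1, 13, 16, 34, 38]

Sorted: [1, 13, 16, 34, 38]


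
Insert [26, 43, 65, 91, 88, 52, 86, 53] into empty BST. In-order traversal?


Insert 26: root
Insert 43: R from 26
Insert 65: R from 26 -> R from 43
Insert 91: R from 26 -> R from 43 -> R from 65
Insert 88: R from 26 -> R from 43 -> R from 65 -> L from 91
Insert 52: R from 26 -> R from 43 -> L from 65
Insert 86: R from 26 -> R from 43 -> R from 65 -> L from 91 -> L from 88
Insert 53: R from 26 -> R from 43 -> L from 65 -> R from 52

In-order: [26, 43, 52, 53, 65, 86, 88, 91]


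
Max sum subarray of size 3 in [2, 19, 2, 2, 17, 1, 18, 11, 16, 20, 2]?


[0:3]: 23
[1:4]: 23
[2:5]: 21
[3:6]: 20
[4:7]: 36
[5:8]: 30
[6:9]: 45
[7:10]: 47
[8:11]: 38

Max: 47 at [7:10]


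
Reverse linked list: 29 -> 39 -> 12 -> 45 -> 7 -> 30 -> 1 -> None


Step 1: curr=29, set curr.next=prev(None) | reversed so far: 29
Step 2: curr=39, set curr.next=prev(29) | reversed so far: 39 -> 29
Step 3: curr=12, set curr.next=prev(39) | reversed so far: 12 -> 39 -> 29
Step 4: curr=45, set curr.next=prev(12) | reversed so far: 45 -> 12 -> 39 -> 29
Step 5: curr=7, set curr.next=prev(45) | reversed so far: 7 -> 45 -> 12 -> 39 -> 29
Step 6: curr=30, set curr.next=prev(7) | reversed so far: 30 -> 7 -> 45 -> 12 -> 39 -> 29
Step 7: curr=1, set curr.next=prev(30) | reversed so far: 1 -> 30 -> 7 -> 45 -> 12 -> 39 -> 29

1 -> 30 -> 7 -> 45 -> 12 -> 39 -> 29 -> None


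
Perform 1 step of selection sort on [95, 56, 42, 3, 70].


Initial: [95, 56, 42, 3, 70]
Step 1: min=3 at 3
  Swap: [3, 56, 42, 95, 70]

After 1 step: [3, 56, 42, 95, 70]


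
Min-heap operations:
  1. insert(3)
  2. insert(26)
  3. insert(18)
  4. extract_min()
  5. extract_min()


insert(3) -> [3]
insert(26) -> [3, 26]
insert(18) -> [3, 26, 18]
extract_min()->3, [18, 26]
extract_min()->18, [26]

Final heap: [26]


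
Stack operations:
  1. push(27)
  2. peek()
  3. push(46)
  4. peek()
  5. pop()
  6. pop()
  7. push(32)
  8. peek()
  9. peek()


push(27) -> [27]
peek()->27
push(46) -> [27, 46]
peek()->46
pop()->46, [27]
pop()->27, []
push(32) -> [32]
peek()->32
peek()->32

Final stack: [32]


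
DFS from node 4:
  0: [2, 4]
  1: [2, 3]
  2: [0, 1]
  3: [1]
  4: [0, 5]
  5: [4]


Visit 4, push [5, 0]
Visit 0, push [2]
Visit 2, push [1]
Visit 1, push [3]
Visit 3, push []
Visit 5, push []

DFS order: [4, 0, 2, 1, 3, 5]


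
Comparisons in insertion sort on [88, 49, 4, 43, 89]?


Algorithm: insertion sort
Input: [88, 49, 4, 43, 89]
Sorted: [4, 43, 49, 88, 89]

7


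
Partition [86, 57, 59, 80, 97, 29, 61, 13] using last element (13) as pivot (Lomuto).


Pivot: 13
Place pivot at 0: [13, 57, 59, 80, 97, 29, 61, 86]

Partitioned: [13, 57, 59, 80, 97, 29, 61, 86]


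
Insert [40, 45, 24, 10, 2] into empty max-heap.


Insert 40: [40]
Insert 45: [45, 40]
Insert 24: [45, 40, 24]
Insert 10: [45, 40, 24, 10]
Insert 2: [45, 40, 24, 10, 2]

Final heap: [45, 40, 24, 10, 2]


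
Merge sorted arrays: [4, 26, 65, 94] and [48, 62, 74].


Take 4 from A
Take 26 from A
Take 48 from B
Take 62 from B
Take 65 from A
Take 74 from B

Merged: [4, 26, 48, 62, 65, 74, 94]


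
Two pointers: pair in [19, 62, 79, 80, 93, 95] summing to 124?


lo=0(19)+hi=5(95)=114
lo=1(62)+hi=5(95)=157
lo=1(62)+hi=4(93)=155
lo=1(62)+hi=3(80)=142
lo=1(62)+hi=2(79)=141

No pair found


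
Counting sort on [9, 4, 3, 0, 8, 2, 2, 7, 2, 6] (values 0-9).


Input: [9, 4, 3, 0, 8, 2, 2, 7, 2, 6]
Counts: [1, 0, 3, 1, 1, 0, 1, 1, 1, 1]

Sorted: [0, 2, 2, 2, 3, 4, 6, 7, 8, 9]


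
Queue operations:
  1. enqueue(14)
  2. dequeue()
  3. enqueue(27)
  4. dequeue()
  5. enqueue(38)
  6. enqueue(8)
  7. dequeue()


enqueue(14) -> [14]
dequeue()->14, []
enqueue(27) -> [27]
dequeue()->27, []
enqueue(38) -> [38]
enqueue(8) -> [38, 8]
dequeue()->38, [8]

Final queue: [8]


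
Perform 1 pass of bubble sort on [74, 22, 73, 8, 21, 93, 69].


Initial: [74, 22, 73, 8, 21, 93, 69]
Pass 1: [22, 73, 8, 21, 74, 69, 93] (5 swaps)

After 1 pass: [22, 73, 8, 21, 74, 69, 93]


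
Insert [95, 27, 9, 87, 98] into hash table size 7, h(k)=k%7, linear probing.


Insert 95: h=4 -> slot 4
Insert 27: h=6 -> slot 6
Insert 9: h=2 -> slot 2
Insert 87: h=3 -> slot 3
Insert 98: h=0 -> slot 0

Table: [98, None, 9, 87, 95, None, 27]


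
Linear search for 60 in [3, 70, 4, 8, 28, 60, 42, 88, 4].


i=0: 3!=60
i=1: 70!=60
i=2: 4!=60
i=3: 8!=60
i=4: 28!=60
i=5: 60==60 found!

Found at 5, 6 comps


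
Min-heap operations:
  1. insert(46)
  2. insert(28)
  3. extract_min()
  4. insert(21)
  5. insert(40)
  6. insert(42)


insert(46) -> [46]
insert(28) -> [28, 46]
extract_min()->28, [46]
insert(21) -> [21, 46]
insert(40) -> [21, 46, 40]
insert(42) -> [21, 42, 40, 46]

Final heap: [21, 42, 40, 46]


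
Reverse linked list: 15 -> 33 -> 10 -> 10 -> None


Step 1: curr=15, set curr.next=prev(None) | reversed so far: 15
Step 2: curr=33, set curr.next=prev(15) | reversed so far: 33 -> 15
Step 3: curr=10, set curr.next=prev(33) | reversed so far: 10 -> 33 -> 15
Step 4: curr=10, set curr.next=prev(10) | reversed so far: 10 -> 10 -> 33 -> 15

10 -> 10 -> 33 -> 15 -> None


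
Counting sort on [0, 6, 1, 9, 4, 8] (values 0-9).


Input: [0, 6, 1, 9, 4, 8]
Counts: [1, 1, 0, 0, 1, 0, 1, 0, 1, 1]

Sorted: [0, 1, 4, 6, 8, 9]


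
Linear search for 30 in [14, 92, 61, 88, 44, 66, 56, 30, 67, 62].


i=0: 14!=30
i=1: 92!=30
i=2: 61!=30
i=3: 88!=30
i=4: 44!=30
i=5: 66!=30
i=6: 56!=30
i=7: 30==30 found!

Found at 7, 8 comps


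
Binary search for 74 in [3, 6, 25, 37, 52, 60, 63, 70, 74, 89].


Step 1: lo=0, hi=9, mid=4, val=52
Step 2: lo=5, hi=9, mid=7, val=70
Step 3: lo=8, hi=9, mid=8, val=74

Found at index 8


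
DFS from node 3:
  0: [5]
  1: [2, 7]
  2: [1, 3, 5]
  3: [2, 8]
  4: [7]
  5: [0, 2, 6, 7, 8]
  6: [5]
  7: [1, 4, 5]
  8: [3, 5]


Visit 3, push [8, 2]
Visit 2, push [5, 1]
Visit 1, push [7]
Visit 7, push [5, 4]
Visit 4, push []
Visit 5, push [8, 6, 0]
Visit 0, push []
Visit 6, push []
Visit 8, push []

DFS order: [3, 2, 1, 7, 4, 5, 0, 6, 8]


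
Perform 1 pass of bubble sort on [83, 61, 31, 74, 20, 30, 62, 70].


Initial: [83, 61, 31, 74, 20, 30, 62, 70]
Pass 1: [61, 31, 74, 20, 30, 62, 70, 83] (7 swaps)

After 1 pass: [61, 31, 74, 20, 30, 62, 70, 83]


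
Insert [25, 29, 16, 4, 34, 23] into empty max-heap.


Insert 25: [25]
Insert 29: [29, 25]
Insert 16: [29, 25, 16]
Insert 4: [29, 25, 16, 4]
Insert 34: [34, 29, 16, 4, 25]
Insert 23: [34, 29, 23, 4, 25, 16]

Final heap: [34, 29, 23, 4, 25, 16]


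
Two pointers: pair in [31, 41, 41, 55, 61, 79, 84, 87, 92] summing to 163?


lo=0(31)+hi=8(92)=123
lo=1(41)+hi=8(92)=133
lo=2(41)+hi=8(92)=133
lo=3(55)+hi=8(92)=147
lo=4(61)+hi=8(92)=153
lo=5(79)+hi=8(92)=171
lo=5(79)+hi=7(87)=166
lo=5(79)+hi=6(84)=163

Yes: 79+84=163


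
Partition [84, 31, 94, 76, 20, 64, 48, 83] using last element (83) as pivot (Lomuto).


Pivot: 83
  31 <= 83: swap -> [31, 84, 94, 76, 20, 64, 48, 83]
  76 <= 83: swap -> [31, 76, 94, 84, 20, 64, 48, 83]
  20 <= 83: swap -> [31, 76, 20, 84, 94, 64, 48, 83]
  64 <= 83: swap -> [31, 76, 20, 64, 94, 84, 48, 83]
  48 <= 83: swap -> [31, 76, 20, 64, 48, 84, 94, 83]
Place pivot at 5: [31, 76, 20, 64, 48, 83, 94, 84]

Partitioned: [31, 76, 20, 64, 48, 83, 94, 84]


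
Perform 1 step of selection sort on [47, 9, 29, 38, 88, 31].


Initial: [47, 9, 29, 38, 88, 31]
Step 1: min=9 at 1
  Swap: [9, 47, 29, 38, 88, 31]

After 1 step: [9, 47, 29, 38, 88, 31]


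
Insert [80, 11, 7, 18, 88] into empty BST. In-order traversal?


Insert 80: root
Insert 11: L from 80
Insert 7: L from 80 -> L from 11
Insert 18: L from 80 -> R from 11
Insert 88: R from 80

In-order: [7, 11, 18, 80, 88]


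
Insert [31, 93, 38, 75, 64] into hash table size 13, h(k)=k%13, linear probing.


Insert 31: h=5 -> slot 5
Insert 93: h=2 -> slot 2
Insert 38: h=12 -> slot 12
Insert 75: h=10 -> slot 10
Insert 64: h=12, 1 probes -> slot 0

Table: [64, None, 93, None, None, 31, None, None, None, None, 75, None, 38]


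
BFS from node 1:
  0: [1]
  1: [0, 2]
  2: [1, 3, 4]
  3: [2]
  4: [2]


Visit 1, enqueue [0, 2]
Visit 0, enqueue []
Visit 2, enqueue [3, 4]
Visit 3, enqueue []
Visit 4, enqueue []

BFS order: [1, 0, 2, 3, 4]


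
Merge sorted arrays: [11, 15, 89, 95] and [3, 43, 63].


Take 3 from B
Take 11 from A
Take 15 from A
Take 43 from B
Take 63 from B

Merged: [3, 11, 15, 43, 63, 89, 95]


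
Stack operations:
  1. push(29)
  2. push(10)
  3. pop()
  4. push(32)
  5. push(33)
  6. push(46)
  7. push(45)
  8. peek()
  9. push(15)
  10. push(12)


push(29) -> [29]
push(10) -> [29, 10]
pop()->10, [29]
push(32) -> [29, 32]
push(33) -> [29, 32, 33]
push(46) -> [29, 32, 33, 46]
push(45) -> [29, 32, 33, 46, 45]
peek()->45
push(15) -> [29, 32, 33, 46, 45, 15]
push(12) -> [29, 32, 33, 46, 45, 15, 12]

Final stack: [29, 32, 33, 46, 45, 15, 12]


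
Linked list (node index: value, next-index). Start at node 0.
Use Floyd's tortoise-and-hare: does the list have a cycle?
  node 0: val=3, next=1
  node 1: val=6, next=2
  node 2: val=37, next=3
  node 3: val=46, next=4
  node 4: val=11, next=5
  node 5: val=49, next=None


Floyd's tortoise (slow, +1) and hare (fast, +2):
  init: slow=0, fast=0
  step 1: slow=1, fast=2
  step 2: slow=2, fast=4
  step 3: fast 4->5->None, no cycle

Cycle: no


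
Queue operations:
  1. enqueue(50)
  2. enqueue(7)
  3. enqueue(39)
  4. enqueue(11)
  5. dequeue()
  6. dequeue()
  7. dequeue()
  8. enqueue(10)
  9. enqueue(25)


enqueue(50) -> [50]
enqueue(7) -> [50, 7]
enqueue(39) -> [50, 7, 39]
enqueue(11) -> [50, 7, 39, 11]
dequeue()->50, [7, 39, 11]
dequeue()->7, [39, 11]
dequeue()->39, [11]
enqueue(10) -> [11, 10]
enqueue(25) -> [11, 10, 25]

Final queue: [11, 10, 25]


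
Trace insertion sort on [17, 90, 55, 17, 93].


Initial: [17, 90, 55, 17, 93]
Insert 90: [17, 90, 55, 17, 93]
Insert 55: [17, 55, 90, 17, 93]
Insert 17: [17, 17, 55, 90, 93]
Insert 93: [17, 17, 55, 90, 93]

Sorted: [17, 17, 55, 90, 93]


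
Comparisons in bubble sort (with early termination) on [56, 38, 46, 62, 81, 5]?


Algorithm: bubble sort (with early termination)
Input: [56, 38, 46, 62, 81, 5]
Sorted: [5, 38, 46, 56, 62, 81]

15


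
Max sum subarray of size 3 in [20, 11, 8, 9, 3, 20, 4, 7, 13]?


[0:3]: 39
[1:4]: 28
[2:5]: 20
[3:6]: 32
[4:7]: 27
[5:8]: 31
[6:9]: 24

Max: 39 at [0:3]


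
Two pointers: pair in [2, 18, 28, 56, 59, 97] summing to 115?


lo=0(2)+hi=5(97)=99
lo=1(18)+hi=5(97)=115

Yes: 18+97=115


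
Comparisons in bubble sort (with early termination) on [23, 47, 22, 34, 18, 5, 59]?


Algorithm: bubble sort (with early termination)
Input: [23, 47, 22, 34, 18, 5, 59]
Sorted: [5, 18, 22, 23, 34, 47, 59]

21


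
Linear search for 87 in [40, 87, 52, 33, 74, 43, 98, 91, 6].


i=0: 40!=87
i=1: 87==87 found!

Found at 1, 2 comps


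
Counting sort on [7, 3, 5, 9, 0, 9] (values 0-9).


Input: [7, 3, 5, 9, 0, 9]
Counts: [1, 0, 0, 1, 0, 1, 0, 1, 0, 2]

Sorted: [0, 3, 5, 7, 9, 9]


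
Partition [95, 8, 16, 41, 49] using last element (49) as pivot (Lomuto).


Pivot: 49
  8 <= 49: swap -> [8, 95, 16, 41, 49]
  16 <= 49: swap -> [8, 16, 95, 41, 49]
  41 <= 49: swap -> [8, 16, 41, 95, 49]
Place pivot at 3: [8, 16, 41, 49, 95]

Partitioned: [8, 16, 41, 49, 95]


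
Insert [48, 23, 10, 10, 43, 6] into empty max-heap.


Insert 48: [48]
Insert 23: [48, 23]
Insert 10: [48, 23, 10]
Insert 10: [48, 23, 10, 10]
Insert 43: [48, 43, 10, 10, 23]
Insert 6: [48, 43, 10, 10, 23, 6]

Final heap: [48, 43, 10, 10, 23, 6]


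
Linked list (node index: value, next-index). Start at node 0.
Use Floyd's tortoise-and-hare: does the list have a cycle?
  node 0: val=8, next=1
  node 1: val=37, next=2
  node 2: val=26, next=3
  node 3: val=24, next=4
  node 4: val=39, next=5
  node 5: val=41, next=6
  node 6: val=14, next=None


Floyd's tortoise (slow, +1) and hare (fast, +2):
  init: slow=0, fast=0
  step 1: slow=1, fast=2
  step 2: slow=2, fast=4
  step 3: slow=3, fast=6
  step 4: fast -> None, no cycle

Cycle: no


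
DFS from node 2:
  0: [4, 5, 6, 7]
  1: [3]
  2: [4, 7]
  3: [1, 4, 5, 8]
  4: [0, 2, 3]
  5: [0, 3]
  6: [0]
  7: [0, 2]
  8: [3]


Visit 2, push [7, 4]
Visit 4, push [3, 0]
Visit 0, push [7, 6, 5]
Visit 5, push [3]
Visit 3, push [8, 1]
Visit 1, push []
Visit 8, push []
Visit 6, push []
Visit 7, push []

DFS order: [2, 4, 0, 5, 3, 1, 8, 6, 7]


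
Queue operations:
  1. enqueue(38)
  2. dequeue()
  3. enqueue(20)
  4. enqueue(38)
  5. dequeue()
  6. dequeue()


enqueue(38) -> [38]
dequeue()->38, []
enqueue(20) -> [20]
enqueue(38) -> [20, 38]
dequeue()->20, [38]
dequeue()->38, []

Final queue: []


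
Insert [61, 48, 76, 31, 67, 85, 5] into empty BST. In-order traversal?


Insert 61: root
Insert 48: L from 61
Insert 76: R from 61
Insert 31: L from 61 -> L from 48
Insert 67: R from 61 -> L from 76
Insert 85: R from 61 -> R from 76
Insert 5: L from 61 -> L from 48 -> L from 31

In-order: [5, 31, 48, 61, 67, 76, 85]


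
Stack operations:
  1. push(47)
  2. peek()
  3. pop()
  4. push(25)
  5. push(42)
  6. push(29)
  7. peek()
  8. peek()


push(47) -> [47]
peek()->47
pop()->47, []
push(25) -> [25]
push(42) -> [25, 42]
push(29) -> [25, 42, 29]
peek()->29
peek()->29

Final stack: [25, 42, 29]


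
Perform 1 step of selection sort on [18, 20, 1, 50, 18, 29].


Initial: [18, 20, 1, 50, 18, 29]
Step 1: min=1 at 2
  Swap: [1, 20, 18, 50, 18, 29]

After 1 step: [1, 20, 18, 50, 18, 29]


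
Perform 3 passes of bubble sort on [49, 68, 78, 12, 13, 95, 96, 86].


Initial: [49, 68, 78, 12, 13, 95, 96, 86]
Pass 1: [49, 68, 12, 13, 78, 95, 86, 96] (3 swaps)
Pass 2: [49, 12, 13, 68, 78, 86, 95, 96] (3 swaps)
Pass 3: [12, 13, 49, 68, 78, 86, 95, 96] (2 swaps)

After 3 passes: [12, 13, 49, 68, 78, 86, 95, 96]


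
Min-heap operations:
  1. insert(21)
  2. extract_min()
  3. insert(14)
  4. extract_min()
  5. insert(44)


insert(21) -> [21]
extract_min()->21, []
insert(14) -> [14]
extract_min()->14, []
insert(44) -> [44]

Final heap: [44]


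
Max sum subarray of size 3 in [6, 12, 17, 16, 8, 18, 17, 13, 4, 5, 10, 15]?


[0:3]: 35
[1:4]: 45
[2:5]: 41
[3:6]: 42
[4:7]: 43
[5:8]: 48
[6:9]: 34
[7:10]: 22
[8:11]: 19
[9:12]: 30

Max: 48 at [5:8]


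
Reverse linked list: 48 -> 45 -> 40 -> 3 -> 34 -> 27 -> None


Step 1: curr=48, set curr.next=prev(None) | reversed so far: 48
Step 2: curr=45, set curr.next=prev(48) | reversed so far: 45 -> 48
Step 3: curr=40, set curr.next=prev(45) | reversed so far: 40 -> 45 -> 48
Step 4: curr=3, set curr.next=prev(40) | reversed so far: 3 -> 40 -> 45 -> 48
Step 5: curr=34, set curr.next=prev(3) | reversed so far: 34 -> 3 -> 40 -> 45 -> 48
Step 6: curr=27, set curr.next=prev(34) | reversed so far: 27 -> 34 -> 3 -> 40 -> 45 -> 48

27 -> 34 -> 3 -> 40 -> 45 -> 48 -> None


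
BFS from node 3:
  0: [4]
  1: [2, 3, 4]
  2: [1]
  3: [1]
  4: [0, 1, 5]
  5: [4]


Visit 3, enqueue [1]
Visit 1, enqueue [2, 4]
Visit 2, enqueue []
Visit 4, enqueue [0, 5]
Visit 0, enqueue []
Visit 5, enqueue []

BFS order: [3, 1, 2, 4, 0, 5]


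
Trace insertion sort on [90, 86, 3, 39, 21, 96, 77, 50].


Initial: [90, 86, 3, 39, 21, 96, 77, 50]
Insert 86: [86, 90, 3, 39, 21, 96, 77, 50]
Insert 3: [3, 86, 90, 39, 21, 96, 77, 50]
Insert 39: [3, 39, 86, 90, 21, 96, 77, 50]
Insert 21: [3, 21, 39, 86, 90, 96, 77, 50]
Insert 96: [3, 21, 39, 86, 90, 96, 77, 50]
Insert 77: [3, 21, 39, 77, 86, 90, 96, 50]
Insert 50: [3, 21, 39, 50, 77, 86, 90, 96]

Sorted: [3, 21, 39, 50, 77, 86, 90, 96]


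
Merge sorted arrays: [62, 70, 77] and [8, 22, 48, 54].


Take 8 from B
Take 22 from B
Take 48 from B
Take 54 from B

Merged: [8, 22, 48, 54, 62, 70, 77]


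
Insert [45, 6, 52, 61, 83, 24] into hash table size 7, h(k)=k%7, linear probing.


Insert 45: h=3 -> slot 3
Insert 6: h=6 -> slot 6
Insert 52: h=3, 1 probes -> slot 4
Insert 61: h=5 -> slot 5
Insert 83: h=6, 1 probes -> slot 0
Insert 24: h=3, 5 probes -> slot 1

Table: [83, 24, None, 45, 52, 61, 6]


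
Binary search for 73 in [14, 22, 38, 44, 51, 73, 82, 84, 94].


Step 1: lo=0, hi=8, mid=4, val=51
Step 2: lo=5, hi=8, mid=6, val=82
Step 3: lo=5, hi=5, mid=5, val=73

Found at index 5


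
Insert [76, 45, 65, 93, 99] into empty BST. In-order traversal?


Insert 76: root
Insert 45: L from 76
Insert 65: L from 76 -> R from 45
Insert 93: R from 76
Insert 99: R from 76 -> R from 93

In-order: [45, 65, 76, 93, 99]


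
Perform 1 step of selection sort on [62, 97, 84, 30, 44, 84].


Initial: [62, 97, 84, 30, 44, 84]
Step 1: min=30 at 3
  Swap: [30, 97, 84, 62, 44, 84]

After 1 step: [30, 97, 84, 62, 44, 84]


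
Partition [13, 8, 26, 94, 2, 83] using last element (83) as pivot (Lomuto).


Pivot: 83
  13 <= 83: advance i (no swap)
  8 <= 83: advance i (no swap)
  26 <= 83: advance i (no swap)
  2 <= 83: swap -> [13, 8, 26, 2, 94, 83]
Place pivot at 4: [13, 8, 26, 2, 83, 94]

Partitioned: [13, 8, 26, 2, 83, 94]


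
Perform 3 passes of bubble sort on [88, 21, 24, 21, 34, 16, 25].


Initial: [88, 21, 24, 21, 34, 16, 25]
Pass 1: [21, 24, 21, 34, 16, 25, 88] (6 swaps)
Pass 2: [21, 21, 24, 16, 25, 34, 88] (3 swaps)
Pass 3: [21, 21, 16, 24, 25, 34, 88] (1 swaps)

After 3 passes: [21, 21, 16, 24, 25, 34, 88]


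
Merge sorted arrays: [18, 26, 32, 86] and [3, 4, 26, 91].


Take 3 from B
Take 4 from B
Take 18 from A
Take 26 from A
Take 26 from B
Take 32 from A
Take 86 from A

Merged: [3, 4, 18, 26, 26, 32, 86, 91]


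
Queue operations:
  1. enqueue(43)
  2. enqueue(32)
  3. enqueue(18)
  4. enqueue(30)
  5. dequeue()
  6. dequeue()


enqueue(43) -> [43]
enqueue(32) -> [43, 32]
enqueue(18) -> [43, 32, 18]
enqueue(30) -> [43, 32, 18, 30]
dequeue()->43, [32, 18, 30]
dequeue()->32, [18, 30]

Final queue: [18, 30]


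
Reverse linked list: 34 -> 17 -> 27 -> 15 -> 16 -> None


Step 1: curr=34, set curr.next=prev(None) | reversed so far: 34
Step 2: curr=17, set curr.next=prev(34) | reversed so far: 17 -> 34
Step 3: curr=27, set curr.next=prev(17) | reversed so far: 27 -> 17 -> 34
Step 4: curr=15, set curr.next=prev(27) | reversed so far: 15 -> 27 -> 17 -> 34
Step 5: curr=16, set curr.next=prev(15) | reversed so far: 16 -> 15 -> 27 -> 17 -> 34

16 -> 15 -> 27 -> 17 -> 34 -> None


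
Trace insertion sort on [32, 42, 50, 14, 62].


Initial: [32, 42, 50, 14, 62]
Insert 42: [32, 42, 50, 14, 62]
Insert 50: [32, 42, 50, 14, 62]
Insert 14: [14, 32, 42, 50, 62]
Insert 62: [14, 32, 42, 50, 62]

Sorted: [14, 32, 42, 50, 62]


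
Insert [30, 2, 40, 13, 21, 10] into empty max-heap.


Insert 30: [30]
Insert 2: [30, 2]
Insert 40: [40, 2, 30]
Insert 13: [40, 13, 30, 2]
Insert 21: [40, 21, 30, 2, 13]
Insert 10: [40, 21, 30, 2, 13, 10]

Final heap: [40, 21, 30, 2, 13, 10]


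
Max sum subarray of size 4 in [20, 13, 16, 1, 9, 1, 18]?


[0:4]: 50
[1:5]: 39
[2:6]: 27
[3:7]: 29

Max: 50 at [0:4]


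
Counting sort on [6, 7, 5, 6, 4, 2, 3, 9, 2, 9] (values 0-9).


Input: [6, 7, 5, 6, 4, 2, 3, 9, 2, 9]
Counts: [0, 0, 2, 1, 1, 1, 2, 1, 0, 2]

Sorted: [2, 2, 3, 4, 5, 6, 6, 7, 9, 9]


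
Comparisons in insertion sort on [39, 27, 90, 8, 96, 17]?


Algorithm: insertion sort
Input: [39, 27, 90, 8, 96, 17]
Sorted: [8, 17, 27, 39, 90, 96]

11


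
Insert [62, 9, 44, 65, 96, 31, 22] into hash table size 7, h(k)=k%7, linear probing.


Insert 62: h=6 -> slot 6
Insert 9: h=2 -> slot 2
Insert 44: h=2, 1 probes -> slot 3
Insert 65: h=2, 2 probes -> slot 4
Insert 96: h=5 -> slot 5
Insert 31: h=3, 4 probes -> slot 0
Insert 22: h=1 -> slot 1

Table: [31, 22, 9, 44, 65, 96, 62]


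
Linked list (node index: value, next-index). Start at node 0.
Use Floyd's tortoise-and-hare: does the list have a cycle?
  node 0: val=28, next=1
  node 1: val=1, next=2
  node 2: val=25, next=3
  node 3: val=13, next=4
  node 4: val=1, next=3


Floyd's tortoise (slow, +1) and hare (fast, +2):
  init: slow=0, fast=0
  step 1: slow=1, fast=2
  step 2: slow=2, fast=4
  step 3: slow=3, fast=4
  step 4: slow=4, fast=4
  slow == fast at node 4: cycle detected

Cycle: yes


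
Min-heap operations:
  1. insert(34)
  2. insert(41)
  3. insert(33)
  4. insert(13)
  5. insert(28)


insert(34) -> [34]
insert(41) -> [34, 41]
insert(33) -> [33, 41, 34]
insert(13) -> [13, 33, 34, 41]
insert(28) -> [13, 28, 34, 41, 33]

Final heap: [13, 28, 34, 41, 33]


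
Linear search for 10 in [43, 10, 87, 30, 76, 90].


i=0: 43!=10
i=1: 10==10 found!

Found at 1, 2 comps


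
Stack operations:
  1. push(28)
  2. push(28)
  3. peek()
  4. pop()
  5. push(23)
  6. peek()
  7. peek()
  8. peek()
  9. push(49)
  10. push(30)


push(28) -> [28]
push(28) -> [28, 28]
peek()->28
pop()->28, [28]
push(23) -> [28, 23]
peek()->23
peek()->23
peek()->23
push(49) -> [28, 23, 49]
push(30) -> [28, 23, 49, 30]

Final stack: [28, 23, 49, 30]


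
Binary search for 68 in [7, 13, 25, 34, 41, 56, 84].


Step 1: lo=0, hi=6, mid=3, val=34
Step 2: lo=4, hi=6, mid=5, val=56
Step 3: lo=6, hi=6, mid=6, val=84

Not found


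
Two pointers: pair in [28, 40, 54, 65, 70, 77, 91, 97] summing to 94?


lo=0(28)+hi=7(97)=125
lo=0(28)+hi=6(91)=119
lo=0(28)+hi=5(77)=105
lo=0(28)+hi=4(70)=98
lo=0(28)+hi=3(65)=93
lo=1(40)+hi=3(65)=105
lo=1(40)+hi=2(54)=94

Yes: 40+54=94


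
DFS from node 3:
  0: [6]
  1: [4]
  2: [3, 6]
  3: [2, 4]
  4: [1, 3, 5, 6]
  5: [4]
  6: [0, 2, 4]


Visit 3, push [4, 2]
Visit 2, push [6]
Visit 6, push [4, 0]
Visit 0, push []
Visit 4, push [5, 1]
Visit 1, push []
Visit 5, push []

DFS order: [3, 2, 6, 0, 4, 1, 5]


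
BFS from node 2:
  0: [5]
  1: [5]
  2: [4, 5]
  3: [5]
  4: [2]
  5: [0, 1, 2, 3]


Visit 2, enqueue [4, 5]
Visit 4, enqueue []
Visit 5, enqueue [0, 1, 3]
Visit 0, enqueue []
Visit 1, enqueue []
Visit 3, enqueue []

BFS order: [2, 4, 5, 0, 1, 3]


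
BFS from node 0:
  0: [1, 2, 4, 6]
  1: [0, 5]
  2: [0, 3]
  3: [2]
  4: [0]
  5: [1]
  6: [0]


Visit 0, enqueue [1, 2, 4, 6]
Visit 1, enqueue [5]
Visit 2, enqueue [3]
Visit 4, enqueue []
Visit 6, enqueue []
Visit 5, enqueue []
Visit 3, enqueue []

BFS order: [0, 1, 2, 4, 6, 5, 3]


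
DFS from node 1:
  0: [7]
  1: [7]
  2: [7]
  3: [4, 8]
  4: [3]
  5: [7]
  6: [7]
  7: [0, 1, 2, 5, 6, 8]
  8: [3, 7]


Visit 1, push [7]
Visit 7, push [8, 6, 5, 2, 0]
Visit 0, push []
Visit 2, push []
Visit 5, push []
Visit 6, push []
Visit 8, push [3]
Visit 3, push [4]
Visit 4, push []

DFS order: [1, 7, 0, 2, 5, 6, 8, 3, 4]


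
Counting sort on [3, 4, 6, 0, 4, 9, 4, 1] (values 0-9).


Input: [3, 4, 6, 0, 4, 9, 4, 1]
Counts: [1, 1, 0, 1, 3, 0, 1, 0, 0, 1]

Sorted: [0, 1, 3, 4, 4, 4, 6, 9]


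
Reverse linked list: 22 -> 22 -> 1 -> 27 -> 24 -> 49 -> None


Step 1: curr=22, set curr.next=prev(None) | reversed so far: 22
Step 2: curr=22, set curr.next=prev(22) | reversed so far: 22 -> 22
Step 3: curr=1, set curr.next=prev(22) | reversed so far: 1 -> 22 -> 22
Step 4: curr=27, set curr.next=prev(1) | reversed so far: 27 -> 1 -> 22 -> 22
Step 5: curr=24, set curr.next=prev(27) | reversed so far: 24 -> 27 -> 1 -> 22 -> 22
Step 6: curr=49, set curr.next=prev(24) | reversed so far: 49 -> 24 -> 27 -> 1 -> 22 -> 22

49 -> 24 -> 27 -> 1 -> 22 -> 22 -> None


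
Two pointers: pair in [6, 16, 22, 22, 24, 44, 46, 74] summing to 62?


lo=0(6)+hi=7(74)=80
lo=0(6)+hi=6(46)=52
lo=1(16)+hi=6(46)=62

Yes: 16+46=62


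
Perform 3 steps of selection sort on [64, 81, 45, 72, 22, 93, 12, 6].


Initial: [64, 81, 45, 72, 22, 93, 12, 6]
Step 1: min=6 at 7
  Swap: [6, 81, 45, 72, 22, 93, 12, 64]
Step 2: min=12 at 6
  Swap: [6, 12, 45, 72, 22, 93, 81, 64]
Step 3: min=22 at 4
  Swap: [6, 12, 22, 72, 45, 93, 81, 64]

After 3 steps: [6, 12, 22, 72, 45, 93, 81, 64]


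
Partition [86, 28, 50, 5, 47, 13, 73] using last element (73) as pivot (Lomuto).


Pivot: 73
  28 <= 73: swap -> [28, 86, 50, 5, 47, 13, 73]
  50 <= 73: swap -> [28, 50, 86, 5, 47, 13, 73]
  5 <= 73: swap -> [28, 50, 5, 86, 47, 13, 73]
  47 <= 73: swap -> [28, 50, 5, 47, 86, 13, 73]
  13 <= 73: swap -> [28, 50, 5, 47, 13, 86, 73]
Place pivot at 5: [28, 50, 5, 47, 13, 73, 86]

Partitioned: [28, 50, 5, 47, 13, 73, 86]


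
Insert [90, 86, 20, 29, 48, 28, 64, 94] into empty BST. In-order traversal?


Insert 90: root
Insert 86: L from 90
Insert 20: L from 90 -> L from 86
Insert 29: L from 90 -> L from 86 -> R from 20
Insert 48: L from 90 -> L from 86 -> R from 20 -> R from 29
Insert 28: L from 90 -> L from 86 -> R from 20 -> L from 29
Insert 64: L from 90 -> L from 86 -> R from 20 -> R from 29 -> R from 48
Insert 94: R from 90

In-order: [20, 28, 29, 48, 64, 86, 90, 94]


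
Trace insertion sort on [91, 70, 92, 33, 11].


Initial: [91, 70, 92, 33, 11]
Insert 70: [70, 91, 92, 33, 11]
Insert 92: [70, 91, 92, 33, 11]
Insert 33: [33, 70, 91, 92, 11]
Insert 11: [11, 33, 70, 91, 92]

Sorted: [11, 33, 70, 91, 92]


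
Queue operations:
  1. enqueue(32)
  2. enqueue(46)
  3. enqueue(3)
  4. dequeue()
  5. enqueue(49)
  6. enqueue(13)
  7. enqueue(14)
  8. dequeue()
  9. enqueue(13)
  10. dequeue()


enqueue(32) -> [32]
enqueue(46) -> [32, 46]
enqueue(3) -> [32, 46, 3]
dequeue()->32, [46, 3]
enqueue(49) -> [46, 3, 49]
enqueue(13) -> [46, 3, 49, 13]
enqueue(14) -> [46, 3, 49, 13, 14]
dequeue()->46, [3, 49, 13, 14]
enqueue(13) -> [3, 49, 13, 14, 13]
dequeue()->3, [49, 13, 14, 13]

Final queue: [49, 13, 14, 13]


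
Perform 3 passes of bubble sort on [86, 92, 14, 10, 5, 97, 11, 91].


Initial: [86, 92, 14, 10, 5, 97, 11, 91]
Pass 1: [86, 14, 10, 5, 92, 11, 91, 97] (5 swaps)
Pass 2: [14, 10, 5, 86, 11, 91, 92, 97] (5 swaps)
Pass 3: [10, 5, 14, 11, 86, 91, 92, 97] (3 swaps)

After 3 passes: [10, 5, 14, 11, 86, 91, 92, 97]


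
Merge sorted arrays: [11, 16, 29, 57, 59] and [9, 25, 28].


Take 9 from B
Take 11 from A
Take 16 from A
Take 25 from B
Take 28 from B

Merged: [9, 11, 16, 25, 28, 29, 57, 59]


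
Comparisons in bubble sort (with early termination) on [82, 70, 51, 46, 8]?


Algorithm: bubble sort (with early termination)
Input: [82, 70, 51, 46, 8]
Sorted: [8, 46, 51, 70, 82]

10


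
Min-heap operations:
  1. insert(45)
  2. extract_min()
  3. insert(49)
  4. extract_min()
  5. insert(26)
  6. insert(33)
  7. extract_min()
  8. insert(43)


insert(45) -> [45]
extract_min()->45, []
insert(49) -> [49]
extract_min()->49, []
insert(26) -> [26]
insert(33) -> [26, 33]
extract_min()->26, [33]
insert(43) -> [33, 43]

Final heap: [33, 43]


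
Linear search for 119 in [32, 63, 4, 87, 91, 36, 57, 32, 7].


i=0: 32!=119
i=1: 63!=119
i=2: 4!=119
i=3: 87!=119
i=4: 91!=119
i=5: 36!=119
i=6: 57!=119
i=7: 32!=119
i=8: 7!=119

Not found, 9 comps


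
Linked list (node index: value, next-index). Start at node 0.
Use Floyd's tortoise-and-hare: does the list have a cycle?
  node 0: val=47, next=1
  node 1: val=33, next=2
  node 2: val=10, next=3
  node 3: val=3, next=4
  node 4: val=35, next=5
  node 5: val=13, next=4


Floyd's tortoise (slow, +1) and hare (fast, +2):
  init: slow=0, fast=0
  step 1: slow=1, fast=2
  step 2: slow=2, fast=4
  step 3: slow=3, fast=4
  step 4: slow=4, fast=4
  slow == fast at node 4: cycle detected

Cycle: yes


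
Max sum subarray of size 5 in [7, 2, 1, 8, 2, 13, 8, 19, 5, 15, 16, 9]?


[0:5]: 20
[1:6]: 26
[2:7]: 32
[3:8]: 50
[4:9]: 47
[5:10]: 60
[6:11]: 63
[7:12]: 64

Max: 64 at [7:12]


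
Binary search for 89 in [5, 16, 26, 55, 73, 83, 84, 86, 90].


Step 1: lo=0, hi=8, mid=4, val=73
Step 2: lo=5, hi=8, mid=6, val=84
Step 3: lo=7, hi=8, mid=7, val=86
Step 4: lo=8, hi=8, mid=8, val=90

Not found


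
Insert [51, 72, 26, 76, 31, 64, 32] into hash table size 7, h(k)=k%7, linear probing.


Insert 51: h=2 -> slot 2
Insert 72: h=2, 1 probes -> slot 3
Insert 26: h=5 -> slot 5
Insert 76: h=6 -> slot 6
Insert 31: h=3, 1 probes -> slot 4
Insert 64: h=1 -> slot 1
Insert 32: h=4, 3 probes -> slot 0

Table: [32, 64, 51, 72, 31, 26, 76]


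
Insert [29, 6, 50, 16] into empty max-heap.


Insert 29: [29]
Insert 6: [29, 6]
Insert 50: [50, 6, 29]
Insert 16: [50, 16, 29, 6]

Final heap: [50, 16, 29, 6]


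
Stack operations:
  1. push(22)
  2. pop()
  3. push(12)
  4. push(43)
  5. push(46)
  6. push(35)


push(22) -> [22]
pop()->22, []
push(12) -> [12]
push(43) -> [12, 43]
push(46) -> [12, 43, 46]
push(35) -> [12, 43, 46, 35]

Final stack: [12, 43, 46, 35]


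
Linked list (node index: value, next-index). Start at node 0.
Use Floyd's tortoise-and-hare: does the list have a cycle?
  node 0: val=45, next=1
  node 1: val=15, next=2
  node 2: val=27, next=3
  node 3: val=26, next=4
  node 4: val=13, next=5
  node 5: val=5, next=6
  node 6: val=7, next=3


Floyd's tortoise (slow, +1) and hare (fast, +2):
  init: slow=0, fast=0
  step 1: slow=1, fast=2
  step 2: slow=2, fast=4
  step 3: slow=3, fast=6
  step 4: slow=4, fast=4
  slow == fast at node 4: cycle detected

Cycle: yes


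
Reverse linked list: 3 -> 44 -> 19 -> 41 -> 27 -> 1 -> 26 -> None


Step 1: curr=3, set curr.next=prev(None) | reversed so far: 3
Step 2: curr=44, set curr.next=prev(3) | reversed so far: 44 -> 3
Step 3: curr=19, set curr.next=prev(44) | reversed so far: 19 -> 44 -> 3
Step 4: curr=41, set curr.next=prev(19) | reversed so far: 41 -> 19 -> 44 -> 3
Step 5: curr=27, set curr.next=prev(41) | reversed so far: 27 -> 41 -> 19 -> 44 -> 3
Step 6: curr=1, set curr.next=prev(27) | reversed so far: 1 -> 27 -> 41 -> 19 -> 44 -> 3
Step 7: curr=26, set curr.next=prev(1) | reversed so far: 26 -> 1 -> 27 -> 41 -> 19 -> 44 -> 3

26 -> 1 -> 27 -> 41 -> 19 -> 44 -> 3 -> None


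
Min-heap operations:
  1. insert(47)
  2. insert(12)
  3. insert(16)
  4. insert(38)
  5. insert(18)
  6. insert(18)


insert(47) -> [47]
insert(12) -> [12, 47]
insert(16) -> [12, 47, 16]
insert(38) -> [12, 38, 16, 47]
insert(18) -> [12, 18, 16, 47, 38]
insert(18) -> [12, 18, 16, 47, 38, 18]

Final heap: [12, 18, 16, 47, 38, 18]


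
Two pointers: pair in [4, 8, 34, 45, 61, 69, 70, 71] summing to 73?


lo=0(4)+hi=7(71)=75
lo=0(4)+hi=6(70)=74
lo=0(4)+hi=5(69)=73

Yes: 4+69=73


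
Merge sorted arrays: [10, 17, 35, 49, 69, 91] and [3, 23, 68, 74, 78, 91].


Take 3 from B
Take 10 from A
Take 17 from A
Take 23 from B
Take 35 from A
Take 49 from A
Take 68 from B
Take 69 from A
Take 74 from B
Take 78 from B
Take 91 from A

Merged: [3, 10, 17, 23, 35, 49, 68, 69, 74, 78, 91, 91]


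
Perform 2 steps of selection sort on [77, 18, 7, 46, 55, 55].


Initial: [77, 18, 7, 46, 55, 55]
Step 1: min=7 at 2
  Swap: [7, 18, 77, 46, 55, 55]
Step 2: min=18 at 1
  Swap: [7, 18, 77, 46, 55, 55]

After 2 steps: [7, 18, 77, 46, 55, 55]


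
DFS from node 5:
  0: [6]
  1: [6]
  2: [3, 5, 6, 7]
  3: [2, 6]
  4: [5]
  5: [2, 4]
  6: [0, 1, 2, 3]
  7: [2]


Visit 5, push [4, 2]
Visit 2, push [7, 6, 3]
Visit 3, push [6]
Visit 6, push [1, 0]
Visit 0, push []
Visit 1, push []
Visit 7, push []
Visit 4, push []

DFS order: [5, 2, 3, 6, 0, 1, 7, 4]


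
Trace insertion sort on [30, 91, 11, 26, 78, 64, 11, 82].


Initial: [30, 91, 11, 26, 78, 64, 11, 82]
Insert 91: [30, 91, 11, 26, 78, 64, 11, 82]
Insert 11: [11, 30, 91, 26, 78, 64, 11, 82]
Insert 26: [11, 26, 30, 91, 78, 64, 11, 82]
Insert 78: [11, 26, 30, 78, 91, 64, 11, 82]
Insert 64: [11, 26, 30, 64, 78, 91, 11, 82]
Insert 11: [11, 11, 26, 30, 64, 78, 91, 82]
Insert 82: [11, 11, 26, 30, 64, 78, 82, 91]

Sorted: [11, 11, 26, 30, 64, 78, 82, 91]


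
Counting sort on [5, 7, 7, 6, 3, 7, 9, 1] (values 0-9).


Input: [5, 7, 7, 6, 3, 7, 9, 1]
Counts: [0, 1, 0, 1, 0, 1, 1, 3, 0, 1]

Sorted: [1, 3, 5, 6, 7, 7, 7, 9]


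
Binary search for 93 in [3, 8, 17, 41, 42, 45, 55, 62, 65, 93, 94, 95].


Step 1: lo=0, hi=11, mid=5, val=45
Step 2: lo=6, hi=11, mid=8, val=65
Step 3: lo=9, hi=11, mid=10, val=94
Step 4: lo=9, hi=9, mid=9, val=93

Found at index 9


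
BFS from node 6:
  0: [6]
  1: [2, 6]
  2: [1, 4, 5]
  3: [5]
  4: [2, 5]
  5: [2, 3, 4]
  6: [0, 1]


Visit 6, enqueue [0, 1]
Visit 0, enqueue []
Visit 1, enqueue [2]
Visit 2, enqueue [4, 5]
Visit 4, enqueue []
Visit 5, enqueue [3]
Visit 3, enqueue []

BFS order: [6, 0, 1, 2, 4, 5, 3]


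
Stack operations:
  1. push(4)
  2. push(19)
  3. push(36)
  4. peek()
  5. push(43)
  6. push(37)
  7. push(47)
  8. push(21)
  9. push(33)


push(4) -> [4]
push(19) -> [4, 19]
push(36) -> [4, 19, 36]
peek()->36
push(43) -> [4, 19, 36, 43]
push(37) -> [4, 19, 36, 43, 37]
push(47) -> [4, 19, 36, 43, 37, 47]
push(21) -> [4, 19, 36, 43, 37, 47, 21]
push(33) -> [4, 19, 36, 43, 37, 47, 21, 33]

Final stack: [4, 19, 36, 43, 37, 47, 21, 33]


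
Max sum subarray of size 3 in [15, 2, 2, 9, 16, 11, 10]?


[0:3]: 19
[1:4]: 13
[2:5]: 27
[3:6]: 36
[4:7]: 37

Max: 37 at [4:7]


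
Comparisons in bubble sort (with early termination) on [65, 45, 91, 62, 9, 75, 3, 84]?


Algorithm: bubble sort (with early termination)
Input: [65, 45, 91, 62, 9, 75, 3, 84]
Sorted: [3, 9, 45, 62, 65, 75, 84, 91]

28


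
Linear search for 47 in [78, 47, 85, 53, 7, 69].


i=0: 78!=47
i=1: 47==47 found!

Found at 1, 2 comps


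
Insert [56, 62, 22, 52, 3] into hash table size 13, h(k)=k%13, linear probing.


Insert 56: h=4 -> slot 4
Insert 62: h=10 -> slot 10
Insert 22: h=9 -> slot 9
Insert 52: h=0 -> slot 0
Insert 3: h=3 -> slot 3

Table: [52, None, None, 3, 56, None, None, None, None, 22, 62, None, None]


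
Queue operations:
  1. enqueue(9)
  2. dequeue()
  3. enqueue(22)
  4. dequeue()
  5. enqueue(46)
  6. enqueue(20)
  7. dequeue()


enqueue(9) -> [9]
dequeue()->9, []
enqueue(22) -> [22]
dequeue()->22, []
enqueue(46) -> [46]
enqueue(20) -> [46, 20]
dequeue()->46, [20]

Final queue: [20]


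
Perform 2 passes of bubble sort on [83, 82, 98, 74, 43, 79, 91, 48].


Initial: [83, 82, 98, 74, 43, 79, 91, 48]
Pass 1: [82, 83, 74, 43, 79, 91, 48, 98] (6 swaps)
Pass 2: [82, 74, 43, 79, 83, 48, 91, 98] (4 swaps)

After 2 passes: [82, 74, 43, 79, 83, 48, 91, 98]


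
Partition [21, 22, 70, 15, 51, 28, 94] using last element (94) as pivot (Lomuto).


Pivot: 94
  21 <= 94: advance i (no swap)
  22 <= 94: advance i (no swap)
  70 <= 94: advance i (no swap)
  15 <= 94: advance i (no swap)
  51 <= 94: advance i (no swap)
  28 <= 94: advance i (no swap)
Place pivot at 6: [21, 22, 70, 15, 51, 28, 94]

Partitioned: [21, 22, 70, 15, 51, 28, 94]
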